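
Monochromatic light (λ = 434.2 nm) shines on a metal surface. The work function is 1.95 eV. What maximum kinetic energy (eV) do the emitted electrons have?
0.9055 eV

Using Einstein's photoelectric equation: KE_max = hf - φ = hc/λ - φ

First, calculate the photon energy:
E_photon = hc/λ = (6.626×10⁻³⁴ J·s)(3×10⁸ m/s) / (434.2×10⁻⁹ m)
E_photon = 2.8555 eV

Then, the maximum kinetic energy:
KE_max = E_photon - φ = 2.8555 eV - 1.95 eV = 0.9055 eV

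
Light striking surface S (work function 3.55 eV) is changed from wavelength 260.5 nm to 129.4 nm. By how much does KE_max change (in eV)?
4.8220 eV

Using Einstein's equation: KE_max = hc/λ - φ

For λ₁ = 260.5 nm:
KE₁ = hc/λ₁ - φ = 4.7595 - 3.55 = 1.2095 eV

For λ₂ = 129.4 nm:
KE₂ = hc/λ₂ - φ = 9.5815 - 3.55 = 6.0315 eV

Change in KE:
ΔKE = KE₂ - KE₁ = 6.0315 - 1.2095 = 4.8220 eV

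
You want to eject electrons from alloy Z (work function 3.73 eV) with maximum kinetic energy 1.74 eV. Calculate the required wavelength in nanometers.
226.66 nm

From Einstein's equation: KE_max = hc/λ - φ

Rearranging for λ:
hc/λ = KE_max + φ
λ = hc/(KE_max + φ)

Required photon energy:
E_photon = KE_max + φ = 1.74 + 3.73 = 5.47 eV

Required wavelength:
λ = hc/E_photon = (6.626×10⁻³⁴)(3×10⁸) / (5.47 × 1.602×10⁻¹⁹)
λ = 226.66 nm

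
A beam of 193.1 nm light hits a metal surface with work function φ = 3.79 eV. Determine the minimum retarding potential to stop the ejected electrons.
2.6307 V

The stopping potential V_s satisfies: eV_s = KE_max

First, find KE_max using Einstein's equation:
E_photon = hc/λ = 6.4207 eV
KE_max = E_photon - φ = 6.4207 - 3.79 = 2.6307 eV

Since eV_s = KE_max:
V_s = KE_max/e = 2.6307 V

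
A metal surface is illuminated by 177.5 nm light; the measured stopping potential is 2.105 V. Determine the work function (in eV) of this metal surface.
4.88 eV

The stopping potential gives the maximum kinetic energy: KE_max = eV_s = 2.105 eV

From Einstein's photoelectric equation: KE_max = hc/λ - φ
Rearranging: φ = hc/λ - KE_max

Calculate photon energy:
E_photon = hc/λ = (6.626×10⁻³⁴ J·s)(3×10⁸ m/s) / (177.5×10⁻⁹ m) = 6.9850 eV

Therefore:
φ = 6.9850 - 2.105 = 4.88 eV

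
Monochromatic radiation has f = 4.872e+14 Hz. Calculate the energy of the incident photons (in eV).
2.0149 eV

Using E = hf:

E = hf = (6.626×10⁻³⁴ J·s)(4.872e+14 Hz)
E = 2.0149 eV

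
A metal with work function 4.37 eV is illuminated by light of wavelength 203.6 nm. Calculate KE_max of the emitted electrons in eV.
1.7196 eV

Using Einstein's photoelectric equation: KE_max = hf - φ = hc/λ - φ

First, calculate the photon energy:
E_photon = hc/λ = (6.626×10⁻³⁴ J·s)(3×10⁸ m/s) / (203.6×10⁻⁹ m)
E_photon = 6.0896 eV

Then, the maximum kinetic energy:
KE_max = E_photon - φ = 6.0896 eV - 4.37 eV = 1.7196 eV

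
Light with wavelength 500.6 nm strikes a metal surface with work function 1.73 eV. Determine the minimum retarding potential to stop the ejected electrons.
0.7467 V

The stopping potential V_s satisfies: eV_s = KE_max

First, find KE_max using Einstein's equation:
E_photon = hc/λ = 2.4767 eV
KE_max = E_photon - φ = 2.4767 - 1.73 = 0.7467 eV

Since eV_s = KE_max:
V_s = KE_max/e = 0.7467 V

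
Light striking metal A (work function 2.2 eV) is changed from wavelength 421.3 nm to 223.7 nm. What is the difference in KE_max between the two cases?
2.5995 eV

Using Einstein's equation: KE_max = hc/λ - φ

For λ₁ = 421.3 nm:
KE₁ = hc/λ₁ - φ = 2.9429 - 2.2 = 0.7429 eV

For λ₂ = 223.7 nm:
KE₂ = hc/λ₂ - φ = 5.5424 - 2.2 = 3.3424 eV

Change in KE:
ΔKE = KE₂ - KE₁ = 3.3424 - 0.7429 = 2.5995 eV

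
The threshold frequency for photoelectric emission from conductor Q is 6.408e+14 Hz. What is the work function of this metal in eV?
2.65 eV

At the threshold frequency, photon energy equals work function:
φ = hf₀

Calculating:
φ = (6.626×10⁻³⁴ J·s)(6.408e+14 Hz)
φ = 2.65 eV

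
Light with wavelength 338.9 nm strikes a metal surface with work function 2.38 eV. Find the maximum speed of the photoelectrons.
6.7060e+05 m/s

First, find the maximum kinetic energy:
E_photon = hc/λ = 3.6584 eV
KE_max = E_photon - φ = 3.6584 - 2.38 = 1.2784 eV

Convert to Joules: KE_max = 1.2784 × 1.602×10⁻¹⁹ J = 2.0483e-19 J

Then use KE = ½mv² to find velocity:
v = √(2·KE/m) = √(2 × 2.0483e-19 J / 9.109e-31 kg)
v = 6.7060e+05 m/s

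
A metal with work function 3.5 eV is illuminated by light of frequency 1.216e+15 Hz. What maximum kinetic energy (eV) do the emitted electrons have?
1.5290 eV

Using Einstein's photoelectric equation: KE_max = hf - φ

First, calculate the photon energy:
E_photon = hf = (6.626×10⁻³⁴ J·s)(1.216e+15 Hz)
E_photon = 5.0290 eV

Then, the maximum kinetic energy:
KE_max = E_photon - φ = 5.0290 eV - 3.5 eV = 1.5290 eV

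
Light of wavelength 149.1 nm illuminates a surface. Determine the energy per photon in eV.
8.3155 eV

Using E = hf = hc/λ:

E = hc/λ = (6.626×10⁻³⁴ J·s)(3×10⁸ m/s) / (149.1×10⁻⁹ m)
E = 8.3155 eV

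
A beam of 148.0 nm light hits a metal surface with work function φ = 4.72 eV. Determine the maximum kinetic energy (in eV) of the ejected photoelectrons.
3.6573 eV

Using Einstein's photoelectric equation: KE_max = hf - φ = hc/λ - φ

First, calculate the photon energy:
E_photon = hc/λ = (6.626×10⁻³⁴ J·s)(3×10⁸ m/s) / (148.0×10⁻⁹ m)
E_photon = 8.3773 eV

Then, the maximum kinetic energy:
KE_max = E_photon - φ = 8.3773 eV - 4.72 eV = 3.6573 eV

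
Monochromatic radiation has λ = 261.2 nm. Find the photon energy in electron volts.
4.7467 eV

Using E = hf = hc/λ:

E = hc/λ = (6.626×10⁻³⁴ J·s)(3×10⁸ m/s) / (261.2×10⁻⁹ m)
E = 4.7467 eV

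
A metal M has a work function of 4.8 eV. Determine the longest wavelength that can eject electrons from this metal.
258.30 nm

The threshold wavelength is when the photon energy equals the work function:
hc/λ₀ = φ

Solving for λ₀:
λ₀ = hc/φ = (6.626×10⁻³⁴ J·s)(3×10⁸ m/s) / (4.8 eV × 1.602×10⁻¹⁹ J/eV)
λ₀ = 258.30 nm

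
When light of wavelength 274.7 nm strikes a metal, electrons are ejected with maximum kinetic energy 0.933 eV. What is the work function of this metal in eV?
3.58 eV

From Einstein's photoelectric equation: KE_max = hf - φ = hc/λ - φ

Rearranging for φ:
φ = hc/λ - KE_max

Calculate photon energy:
E_photon = hc/λ = 4.5134 eV

Therefore:
φ = 4.5134 - 0.933 = 3.58 eV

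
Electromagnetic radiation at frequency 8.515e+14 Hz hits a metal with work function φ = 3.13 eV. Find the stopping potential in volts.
0.3915 V

The stopping potential V_s satisfies: eV_s = KE_max

First, find KE_max using Einstein's equation:
E_photon = hf = (6.626×10⁻³⁴ J·s)(8.515e+14 Hz) = 3.5215 eV
KE_max = E_photon - φ = 3.5215 - 3.13 = 0.3915 eV

Since eV_s = KE_max:
V_s = KE_max/e = 0.3915 V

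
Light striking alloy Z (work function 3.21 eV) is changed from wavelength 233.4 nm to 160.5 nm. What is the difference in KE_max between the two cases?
2.4128 eV

Using Einstein's equation: KE_max = hc/λ - φ

For λ₁ = 233.4 nm:
KE₁ = hc/λ₁ - φ = 5.3121 - 3.21 = 2.1021 eV

For λ₂ = 160.5 nm:
KE₂ = hc/λ₂ - φ = 7.7249 - 3.21 = 4.5149 eV

Change in KE:
ΔKE = KE₂ - KE₁ = 4.5149 - 2.1021 = 2.4128 eV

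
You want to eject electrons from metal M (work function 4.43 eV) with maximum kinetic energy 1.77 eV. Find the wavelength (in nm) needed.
199.97 nm

From Einstein's equation: KE_max = hc/λ - φ

Rearranging for λ:
hc/λ = KE_max + φ
λ = hc/(KE_max + φ)

Required photon energy:
E_photon = KE_max + φ = 1.77 + 4.43 = 6.20 eV

Required wavelength:
λ = hc/E_photon = (6.626×10⁻³⁴)(3×10⁸) / (6.20 × 1.602×10⁻¹⁹)
λ = 199.97 nm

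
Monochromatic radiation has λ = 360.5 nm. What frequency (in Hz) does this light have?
8.3160e+14 Hz

Using the wave equation: c = fλ

Solving for frequency:
f = c/λ = (3×10⁸ m/s) / (360.5×10⁻⁹ m)
f = 8.3160e+14 Hz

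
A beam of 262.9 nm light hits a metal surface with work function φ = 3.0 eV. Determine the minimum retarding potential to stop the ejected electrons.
1.7160 V

The stopping potential V_s satisfies: eV_s = KE_max

First, find KE_max using Einstein's equation:
E_photon = hc/λ = 4.7160 eV
KE_max = E_photon - φ = 4.7160 - 3.0 = 1.7160 eV

Since eV_s = KE_max:
V_s = KE_max/e = 1.7160 V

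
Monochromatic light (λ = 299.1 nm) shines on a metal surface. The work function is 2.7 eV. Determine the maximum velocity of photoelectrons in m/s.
7.1301e+05 m/s

First, find the maximum kinetic energy:
E_photon = hc/λ = 4.1452 eV
KE_max = E_photon - φ = 4.1452 - 2.7 = 1.4452 eV

Convert to Joules: KE_max = 1.4452 × 1.602×10⁻¹⁹ J = 2.3155e-19 J

Then use KE = ½mv² to find velocity:
v = √(2·KE/m) = √(2 × 2.3155e-19 J / 9.109e-31 kg)
v = 7.1301e+05 m/s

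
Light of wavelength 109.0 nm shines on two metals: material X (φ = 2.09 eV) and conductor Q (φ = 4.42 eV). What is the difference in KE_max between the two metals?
2.3300 eV

Using KE_max = hc/λ - φ for each metal:

Photon energy: E = hc/λ = 11.3747 eV

For material X (φ₁ = 2.09 eV):
KE₁ = E - φ₁ = 11.3747 - 2.09 = 9.2847 eV

For conductor Q (φ₂ = 4.42 eV):
KE₂ = E - φ₂ = 11.3747 - 4.42 = 6.9547 eV

Difference:
ΔKE = KE₁ - KE₂ = 9.2847 - 6.9547 = 2.3300 eV

Note: The difference equals the difference in work functions: 4.42 - 2.09 = 2.33 eV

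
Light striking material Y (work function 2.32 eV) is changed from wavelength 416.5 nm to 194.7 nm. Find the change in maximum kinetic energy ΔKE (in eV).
3.3911 eV

Using Einstein's equation: KE_max = hc/λ - φ

For λ₁ = 416.5 nm:
KE₁ = hc/λ₁ - φ = 2.9768 - 2.32 = 0.6568 eV

For λ₂ = 194.7 nm:
KE₂ = hc/λ₂ - φ = 6.3680 - 2.32 = 4.0480 eV

Change in KE:
ΔKE = KE₂ - KE₁ = 4.0480 - 0.6568 = 3.3911 eV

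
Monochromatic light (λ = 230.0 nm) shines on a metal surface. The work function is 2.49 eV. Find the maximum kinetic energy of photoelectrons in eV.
2.9006 eV

Using Einstein's photoelectric equation: KE_max = hf - φ = hc/λ - φ

First, calculate the photon energy:
E_photon = hc/λ = (6.626×10⁻³⁴ J·s)(3×10⁸ m/s) / (230.0×10⁻⁹ m)
E_photon = 5.3906 eV

Then, the maximum kinetic energy:
KE_max = E_photon - φ = 5.3906 eV - 2.49 eV = 2.9006 eV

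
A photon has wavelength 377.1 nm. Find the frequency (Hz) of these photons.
7.9499e+14 Hz

Using the wave equation: c = fλ

Solving for frequency:
f = c/λ = (3×10⁸ m/s) / (377.1×10⁻⁹ m)
f = 7.9499e+14 Hz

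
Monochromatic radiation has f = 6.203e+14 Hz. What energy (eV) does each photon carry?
2.5654 eV

Using E = hf:

E = hf = (6.626×10⁻³⁴ J·s)(6.203e+14 Hz)
E = 2.5654 eV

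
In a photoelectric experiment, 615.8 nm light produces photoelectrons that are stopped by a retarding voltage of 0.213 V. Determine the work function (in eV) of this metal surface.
1.80 eV

The stopping potential gives the maximum kinetic energy: KE_max = eV_s = 0.213 eV

From Einstein's photoelectric equation: KE_max = hc/λ - φ
Rearranging: φ = hc/λ - KE_max

Calculate photon energy:
E_photon = hc/λ = (6.626×10⁻³⁴ J·s)(3×10⁸ m/s) / (615.8×10⁻⁹ m) = 2.0134 eV

Therefore:
φ = 2.0134 - 0.213 = 1.80 eV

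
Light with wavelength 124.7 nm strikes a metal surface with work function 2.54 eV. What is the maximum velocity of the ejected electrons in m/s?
1.6137e+06 m/s

First, find the maximum kinetic energy:
E_photon = hc/λ = 9.9426 eV
KE_max = E_photon - φ = 9.9426 - 2.54 = 7.4026 eV

Convert to Joules: KE_max = 7.4026 × 1.602×10⁻¹⁹ J = 1.1860e-18 J

Then use KE = ½mv² to find velocity:
v = √(2·KE/m) = √(2 × 1.1860e-18 J / 9.109e-31 kg)
v = 1.6137e+06 m/s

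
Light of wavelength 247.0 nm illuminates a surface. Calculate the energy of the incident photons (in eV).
5.0196 eV

Using E = hf = hc/λ:

E = hc/λ = (6.626×10⁻³⁴ J·s)(3×10⁸ m/s) / (247.0×10⁻⁹ m)
E = 5.0196 eV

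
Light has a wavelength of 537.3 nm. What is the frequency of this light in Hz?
5.5796e+14 Hz

Using the wave equation: c = fλ

Solving for frequency:
f = c/λ = (3×10⁸ m/s) / (537.3×10⁻⁹ m)
f = 5.5796e+14 Hz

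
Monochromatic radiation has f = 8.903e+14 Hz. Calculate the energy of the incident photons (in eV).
3.6820 eV

Using E = hf:

E = hf = (6.626×10⁻³⁴ J·s)(8.903e+14 Hz)
E = 3.6820 eV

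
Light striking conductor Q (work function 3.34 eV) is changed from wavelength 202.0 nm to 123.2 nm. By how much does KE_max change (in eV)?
3.9258 eV

Using Einstein's equation: KE_max = hc/λ - φ

For λ₁ = 202.0 nm:
KE₁ = hc/λ₁ - φ = 6.1378 - 3.34 = 2.7978 eV

For λ₂ = 123.2 nm:
KE₂ = hc/λ₂ - φ = 10.0637 - 3.34 = 6.7237 eV

Change in KE:
ΔKE = KE₂ - KE₁ = 6.7237 - 2.7978 = 3.9258 eV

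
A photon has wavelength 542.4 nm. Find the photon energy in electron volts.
2.2858 eV

Using E = hf = hc/λ:

E = hc/λ = (6.626×10⁻³⁴ J·s)(3×10⁸ m/s) / (542.4×10⁻⁹ m)
E = 2.2858 eV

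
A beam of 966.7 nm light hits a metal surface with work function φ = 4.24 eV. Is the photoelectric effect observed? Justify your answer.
No

For photoemission, the photon energy must exceed the work function.

Photon energy: E = hc/λ = 1.2826 eV
Work function: φ = 4.24 eV

Since E_photon (1.2826 eV) < φ (4.24 eV), photoemission will NOT occur.
The threshold wavelength is λ₀ = hc/φ = 292.4 nm.
Since 966.7 nm > 292.4 nm, the photons lack sufficient energy.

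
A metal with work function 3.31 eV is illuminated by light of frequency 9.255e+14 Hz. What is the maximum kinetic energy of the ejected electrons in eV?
0.5176 eV

Using Einstein's photoelectric equation: KE_max = hf - φ

First, calculate the photon energy:
E_photon = hf = (6.626×10⁻³⁴ J·s)(9.255e+14 Hz)
E_photon = 3.8276 eV

Then, the maximum kinetic energy:
KE_max = E_photon - φ = 3.8276 eV - 3.31 eV = 0.5176 eV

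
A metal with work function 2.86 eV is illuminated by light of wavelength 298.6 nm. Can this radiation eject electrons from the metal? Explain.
Yes

For photoemission, the photon energy must exceed the work function.

Photon energy: E = hc/λ = 4.1522 eV
Work function: φ = 2.86 eV

Since E_photon (4.1522 eV) > φ (2.86 eV), photoemission WILL occur.
The threshold wavelength is λ₀ = hc/φ = 433.5 nm.
Since 298.6 nm < 433.5 nm, the light has sufficient energy.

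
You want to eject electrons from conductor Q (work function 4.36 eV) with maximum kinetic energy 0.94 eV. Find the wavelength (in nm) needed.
233.93 nm

From Einstein's equation: KE_max = hc/λ - φ

Rearranging for λ:
hc/λ = KE_max + φ
λ = hc/(KE_max + φ)

Required photon energy:
E_photon = KE_max + φ = 0.94 + 4.36 = 5.30 eV

Required wavelength:
λ = hc/E_photon = (6.626×10⁻³⁴)(3×10⁸) / (5.30 × 1.602×10⁻¹⁹)
λ = 233.93 nm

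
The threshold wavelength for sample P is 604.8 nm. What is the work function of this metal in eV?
2.05 eV

At the threshold wavelength, photon energy equals work function:
φ = hc/λ₀

Calculating:
φ = (6.626×10⁻³⁴ J·s)(3×10⁸ m/s) / (604.8×10⁻⁹ m)
φ = 2.05 eV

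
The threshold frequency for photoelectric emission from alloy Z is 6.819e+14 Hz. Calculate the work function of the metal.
2.82 eV

At the threshold frequency, photon energy equals work function:
φ = hf₀

Calculating:
φ = (6.626×10⁻³⁴ J·s)(6.819e+14 Hz)
φ = 2.82 eV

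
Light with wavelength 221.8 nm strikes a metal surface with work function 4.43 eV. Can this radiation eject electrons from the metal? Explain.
Yes

For photoemission, the photon energy must exceed the work function.

Photon energy: E = hc/λ = 5.5899 eV
Work function: φ = 4.43 eV

Since E_photon (5.5899 eV) > φ (4.43 eV), photoemission WILL occur.
The threshold wavelength is λ₀ = hc/φ = 279.9 nm.
Since 221.8 nm < 279.9 nm, the light has sufficient energy.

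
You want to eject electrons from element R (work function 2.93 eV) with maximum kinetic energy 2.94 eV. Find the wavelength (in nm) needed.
211.22 nm

From Einstein's equation: KE_max = hc/λ - φ

Rearranging for λ:
hc/λ = KE_max + φ
λ = hc/(KE_max + φ)

Required photon energy:
E_photon = KE_max + φ = 2.94 + 2.93 = 5.87 eV

Required wavelength:
λ = hc/E_photon = (6.626×10⁻³⁴)(3×10⁸) / (5.87 × 1.602×10⁻¹⁹)
λ = 211.22 nm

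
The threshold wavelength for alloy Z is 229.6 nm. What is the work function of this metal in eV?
5.40 eV

At the threshold wavelength, photon energy equals work function:
φ = hc/λ₀

Calculating:
φ = (6.626×10⁻³⁴ J·s)(3×10⁸ m/s) / (229.6×10⁻⁹ m)
φ = 5.40 eV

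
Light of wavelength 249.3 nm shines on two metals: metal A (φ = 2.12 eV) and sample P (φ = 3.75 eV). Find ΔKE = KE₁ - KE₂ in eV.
1.6300 eV

Using KE_max = hc/λ - φ for each metal:

Photon energy: E = hc/λ = 4.9733 eV

For metal A (φ₁ = 2.12 eV):
KE₁ = E - φ₁ = 4.9733 - 2.12 = 2.8533 eV

For sample P (φ₂ = 3.75 eV):
KE₂ = E - φ₂ = 4.9733 - 3.75 = 1.2233 eV

Difference:
ΔKE = KE₁ - KE₂ = 2.8533 - 1.2233 = 1.6300 eV

Note: The difference equals the difference in work functions: 3.75 - 2.12 = 1.63 eV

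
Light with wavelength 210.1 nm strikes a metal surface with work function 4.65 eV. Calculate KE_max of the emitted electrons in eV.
1.2512 eV

Using Einstein's photoelectric equation: KE_max = hf - φ = hc/λ - φ

First, calculate the photon energy:
E_photon = hc/λ = (6.626×10⁻³⁴ J·s)(3×10⁸ m/s) / (210.1×10⁻⁹ m)
E_photon = 5.9012 eV

Then, the maximum kinetic energy:
KE_max = E_photon - φ = 5.9012 eV - 4.65 eV = 1.2512 eV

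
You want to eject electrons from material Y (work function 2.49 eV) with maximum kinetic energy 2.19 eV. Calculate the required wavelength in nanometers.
264.92 nm

From Einstein's equation: KE_max = hc/λ - φ

Rearranging for λ:
hc/λ = KE_max + φ
λ = hc/(KE_max + φ)

Required photon energy:
E_photon = KE_max + φ = 2.19 + 2.49 = 4.68 eV

Required wavelength:
λ = hc/E_photon = (6.626×10⁻³⁴)(3×10⁸) / (4.68 × 1.602×10⁻¹⁹)
λ = 264.92 nm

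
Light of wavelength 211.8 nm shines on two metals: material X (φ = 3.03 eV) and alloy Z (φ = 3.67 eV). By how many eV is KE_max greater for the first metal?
0.6400 eV

Using KE_max = hc/λ - φ for each metal:

Photon energy: E = hc/λ = 5.8538 eV

For material X (φ₁ = 3.03 eV):
KE₁ = E - φ₁ = 5.8538 - 3.03 = 2.8238 eV

For alloy Z (φ₂ = 3.67 eV):
KE₂ = E - φ₂ = 5.8538 - 3.67 = 2.1838 eV

Difference:
ΔKE = KE₁ - KE₂ = 2.8238 - 2.1838 = 0.6400 eV

Note: The difference equals the difference in work functions: 3.67 - 3.03 = 0.64 eV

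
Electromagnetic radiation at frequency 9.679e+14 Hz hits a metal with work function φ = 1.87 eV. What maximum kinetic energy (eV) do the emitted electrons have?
2.1329 eV

Using Einstein's photoelectric equation: KE_max = hf - φ

First, calculate the photon energy:
E_photon = hf = (6.626×10⁻³⁴ J·s)(9.679e+14 Hz)
E_photon = 4.0029 eV

Then, the maximum kinetic energy:
KE_max = E_photon - φ = 4.0029 eV - 1.87 eV = 2.1329 eV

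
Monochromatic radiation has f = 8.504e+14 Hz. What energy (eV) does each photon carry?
3.5170 eV

Using E = hf:

E = hf = (6.626×10⁻³⁴ J·s)(8.504e+14 Hz)
E = 3.5170 eV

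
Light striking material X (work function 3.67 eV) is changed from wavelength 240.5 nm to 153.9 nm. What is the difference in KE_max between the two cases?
2.9009 eV

Using Einstein's equation: KE_max = hc/λ - φ

For λ₁ = 240.5 nm:
KE₁ = hc/λ₁ - φ = 5.1553 - 3.67 = 1.4853 eV

For λ₂ = 153.9 nm:
KE₂ = hc/λ₂ - φ = 8.0562 - 3.67 = 4.3862 eV

Change in KE:
ΔKE = KE₂ - KE₁ = 4.3862 - 1.4853 = 2.9009 eV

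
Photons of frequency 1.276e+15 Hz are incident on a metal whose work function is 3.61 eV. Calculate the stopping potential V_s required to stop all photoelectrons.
1.6671 V

The stopping potential V_s satisfies: eV_s = KE_max

First, find KE_max using Einstein's equation:
E_photon = hf = (6.626×10⁻³⁴ J·s)(1.276e+15 Hz) = 5.2771 eV
KE_max = E_photon - φ = 5.2771 - 3.61 = 1.6671 eV

Since eV_s = KE_max:
V_s = KE_max/e = 1.6671 V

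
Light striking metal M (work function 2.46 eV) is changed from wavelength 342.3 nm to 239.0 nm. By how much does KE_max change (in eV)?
1.5655 eV

Using Einstein's equation: KE_max = hc/λ - φ

For λ₁ = 342.3 nm:
KE₁ = hc/λ₁ - φ = 3.6221 - 2.46 = 1.1621 eV

For λ₂ = 239.0 nm:
KE₂ = hc/λ₂ - φ = 5.1876 - 2.46 = 2.7276 eV

Change in KE:
ΔKE = KE₂ - KE₁ = 2.7276 - 1.1621 = 1.5655 eV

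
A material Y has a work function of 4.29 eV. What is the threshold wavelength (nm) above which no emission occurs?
289.01 nm

The threshold wavelength is when the photon energy equals the work function:
hc/λ₀ = φ

Solving for λ₀:
λ₀ = hc/φ = (6.626×10⁻³⁴ J·s)(3×10⁸ m/s) / (4.29 eV × 1.602×10⁻¹⁹ J/eV)
λ₀ = 289.01 nm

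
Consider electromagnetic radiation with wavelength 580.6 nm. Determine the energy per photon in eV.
2.1354 eV

Using E = hf = hc/λ:

E = hc/λ = (6.626×10⁻³⁴ J·s)(3×10⁸ m/s) / (580.6×10⁻⁹ m)
E = 2.1354 eV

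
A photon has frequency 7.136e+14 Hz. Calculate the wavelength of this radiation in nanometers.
420.11 nm

Using the wave equation: c = fλ

Solving for wavelength:
λ = c/f = (3×10⁸ m/s) / (7.136e+14 Hz)
λ = 420.11 nm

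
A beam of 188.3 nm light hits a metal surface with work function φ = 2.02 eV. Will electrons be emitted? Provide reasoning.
Yes

For photoemission, the photon energy must exceed the work function.

Photon energy: E = hc/λ = 6.5844 eV
Work function: φ = 2.02 eV

Since E_photon (6.5844 eV) > φ (2.02 eV), photoemission WILL occur.
The threshold wavelength is λ₀ = hc/φ = 613.8 nm.
Since 188.3 nm < 613.8 nm, the light has sufficient energy.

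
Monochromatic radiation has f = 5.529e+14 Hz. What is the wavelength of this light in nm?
542.22 nm

Using the wave equation: c = fλ

Solving for wavelength:
λ = c/f = (3×10⁸ m/s) / (5.529e+14 Hz)
λ = 542.22 nm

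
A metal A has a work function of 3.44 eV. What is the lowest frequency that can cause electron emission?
8.3179e+14 Hz

The threshold frequency is when the photon energy equals the work function:
hf₀ = φ

Solving for f₀:
f₀ = φ/h = (3.44 eV × 1.602×10⁻¹⁹ J/eV) / (6.626×10⁻³⁴ J·s)
f₀ = 8.3179e+14 Hz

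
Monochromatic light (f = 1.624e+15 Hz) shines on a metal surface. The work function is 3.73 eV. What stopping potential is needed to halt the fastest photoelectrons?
2.9863 V

The stopping potential V_s satisfies: eV_s = KE_max

First, find KE_max using Einstein's equation:
E_photon = hf = (6.626×10⁻³⁴ J·s)(1.624e+15 Hz) = 6.7163 eV
KE_max = E_photon - φ = 6.7163 - 3.73 = 2.9863 eV

Since eV_s = KE_max:
V_s = KE_max/e = 2.9863 V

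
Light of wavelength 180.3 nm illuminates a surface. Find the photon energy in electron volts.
6.8766 eV

Using E = hf = hc/λ:

E = hc/λ = (6.626×10⁻³⁴ J·s)(3×10⁸ m/s) / (180.3×10⁻⁹ m)
E = 6.8766 eV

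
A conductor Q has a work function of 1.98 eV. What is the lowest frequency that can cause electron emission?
4.7876e+14 Hz

The threshold frequency is when the photon energy equals the work function:
hf₀ = φ

Solving for f₀:
f₀ = φ/h = (1.98 eV × 1.602×10⁻¹⁹ J/eV) / (6.626×10⁻³⁴ J·s)
f₀ = 4.7876e+14 Hz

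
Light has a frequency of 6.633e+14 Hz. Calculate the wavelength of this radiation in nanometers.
451.97 nm

Using the wave equation: c = fλ

Solving for wavelength:
λ = c/f = (3×10⁸ m/s) / (6.633e+14 Hz)
λ = 451.97 nm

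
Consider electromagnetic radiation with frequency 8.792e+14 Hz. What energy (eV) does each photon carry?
3.6361 eV

Using E = hf:

E = hf = (6.626×10⁻³⁴ J·s)(8.792e+14 Hz)
E = 3.6361 eV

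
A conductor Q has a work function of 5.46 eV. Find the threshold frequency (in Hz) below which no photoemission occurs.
1.3202e+15 Hz

The threshold frequency is when the photon energy equals the work function:
hf₀ = φ

Solving for f₀:
f₀ = φ/h = (5.46 eV × 1.602×10⁻¹⁹ J/eV) / (6.626×10⁻³⁴ J·s)
f₀ = 1.3202e+15 Hz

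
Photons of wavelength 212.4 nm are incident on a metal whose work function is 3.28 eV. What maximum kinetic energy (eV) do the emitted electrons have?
2.5573 eV

Using Einstein's photoelectric equation: KE_max = hf - φ = hc/λ - φ

First, calculate the photon energy:
E_photon = hc/λ = (6.626×10⁻³⁴ J·s)(3×10⁸ m/s) / (212.4×10⁻⁹ m)
E_photon = 5.8373 eV

Then, the maximum kinetic energy:
KE_max = E_photon - φ = 5.8373 eV - 3.28 eV = 2.5573 eV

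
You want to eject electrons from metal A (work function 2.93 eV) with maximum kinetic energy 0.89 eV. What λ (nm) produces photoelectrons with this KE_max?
324.57 nm

From Einstein's equation: KE_max = hc/λ - φ

Rearranging for λ:
hc/λ = KE_max + φ
λ = hc/(KE_max + φ)

Required photon energy:
E_photon = KE_max + φ = 0.89 + 2.93 = 3.82 eV

Required wavelength:
λ = hc/E_photon = (6.626×10⁻³⁴)(3×10⁸) / (3.82 × 1.602×10⁻¹⁹)
λ = 324.57 nm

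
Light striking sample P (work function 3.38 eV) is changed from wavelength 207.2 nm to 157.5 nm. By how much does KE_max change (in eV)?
1.8882 eV

Using Einstein's equation: KE_max = hc/λ - φ

For λ₁ = 207.2 nm:
KE₁ = hc/λ₁ - φ = 5.9838 - 3.38 = 2.6038 eV

For λ₂ = 157.5 nm:
KE₂ = hc/λ₂ - φ = 7.8720 - 3.38 = 4.4920 eV

Change in KE:
ΔKE = KE₂ - KE₁ = 4.4920 - 2.6038 = 1.8882 eV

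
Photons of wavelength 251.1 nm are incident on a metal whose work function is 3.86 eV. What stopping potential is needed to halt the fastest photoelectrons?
1.0776 V

The stopping potential V_s satisfies: eV_s = KE_max

First, find KE_max using Einstein's equation:
E_photon = hc/λ = 4.9376 eV
KE_max = E_photon - φ = 4.9376 - 3.86 = 1.0776 eV

Since eV_s = KE_max:
V_s = KE_max/e = 1.0776 V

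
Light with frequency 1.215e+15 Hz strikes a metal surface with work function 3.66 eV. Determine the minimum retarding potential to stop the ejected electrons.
1.3648 V

The stopping potential V_s satisfies: eV_s = KE_max

First, find KE_max using Einstein's equation:
E_photon = hf = (6.626×10⁻³⁴ J·s)(1.215e+15 Hz) = 5.0248 eV
KE_max = E_photon - φ = 5.0248 - 3.66 = 1.3648 eV

Since eV_s = KE_max:
V_s = KE_max/e = 1.3648 V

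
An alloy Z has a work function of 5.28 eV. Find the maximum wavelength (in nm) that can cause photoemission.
234.82 nm

The threshold wavelength is when the photon energy equals the work function:
hc/λ₀ = φ

Solving for λ₀:
λ₀ = hc/φ = (6.626×10⁻³⁴ J·s)(3×10⁸ m/s) / (5.28 eV × 1.602×10⁻¹⁹ J/eV)
λ₀ = 234.82 nm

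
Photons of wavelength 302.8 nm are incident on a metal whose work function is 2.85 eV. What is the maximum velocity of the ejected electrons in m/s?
6.6167e+05 m/s

First, find the maximum kinetic energy:
E_photon = hc/λ = 4.0946 eV
KE_max = E_photon - φ = 4.0946 - 2.85 = 1.2446 eV

Convert to Joules: KE_max = 1.2446 × 1.602×10⁻¹⁹ J = 1.9941e-19 J

Then use KE = ½mv² to find velocity:
v = √(2·KE/m) = √(2 × 1.9941e-19 J / 9.109e-31 kg)
v = 6.6167e+05 m/s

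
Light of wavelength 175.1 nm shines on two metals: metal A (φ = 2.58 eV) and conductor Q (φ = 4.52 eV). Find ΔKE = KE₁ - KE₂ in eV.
1.9400 eV

Using KE_max = hc/λ - φ for each metal:

Photon energy: E = hc/λ = 7.0808 eV

For metal A (φ₁ = 2.58 eV):
KE₁ = E - φ₁ = 7.0808 - 2.58 = 4.5008 eV

For conductor Q (φ₂ = 4.52 eV):
KE₂ = E - φ₂ = 7.0808 - 4.52 = 2.5608 eV

Difference:
ΔKE = KE₁ - KE₂ = 4.5008 - 2.5608 = 1.9400 eV

Note: The difference equals the difference in work functions: 4.52 - 2.58 = 1.94 eV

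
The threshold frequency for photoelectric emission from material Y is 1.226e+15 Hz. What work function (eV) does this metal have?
5.07 eV

At the threshold frequency, photon energy equals work function:
φ = hf₀

Calculating:
φ = (6.626×10⁻³⁴ J·s)(1.226e+15 Hz)
φ = 5.07 eV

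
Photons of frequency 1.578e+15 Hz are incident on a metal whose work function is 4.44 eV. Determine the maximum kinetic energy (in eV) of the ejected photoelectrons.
2.0861 eV

Using Einstein's photoelectric equation: KE_max = hf - φ

First, calculate the photon energy:
E_photon = hf = (6.626×10⁻³⁴ J·s)(1.578e+15 Hz)
E_photon = 6.5261 eV

Then, the maximum kinetic energy:
KE_max = E_photon - φ = 6.5261 eV - 4.44 eV = 2.0861 eV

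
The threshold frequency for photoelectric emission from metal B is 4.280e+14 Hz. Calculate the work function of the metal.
1.77 eV

At the threshold frequency, photon energy equals work function:
φ = hf₀

Calculating:
φ = (6.626×10⁻³⁴ J·s)(4.280e+14 Hz)
φ = 1.77 eV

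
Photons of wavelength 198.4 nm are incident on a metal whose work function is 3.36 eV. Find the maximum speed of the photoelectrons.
1.0081e+06 m/s

First, find the maximum kinetic energy:
E_photon = hc/λ = 6.2492 eV
KE_max = E_photon - φ = 6.2492 - 3.36 = 2.8892 eV

Convert to Joules: KE_max = 2.8892 × 1.602×10⁻¹⁹ J = 4.6290e-19 J

Then use KE = ½mv² to find velocity:
v = √(2·KE/m) = √(2 × 4.6290e-19 J / 9.109e-31 kg)
v = 1.0081e+06 m/s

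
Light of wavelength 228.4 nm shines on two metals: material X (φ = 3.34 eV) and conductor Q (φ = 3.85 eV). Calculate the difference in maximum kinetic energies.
0.5100 eV

Using KE_max = hc/λ - φ for each metal:

Photon energy: E = hc/λ = 5.4284 eV

For material X (φ₁ = 3.34 eV):
KE₁ = E - φ₁ = 5.4284 - 3.34 = 2.0884 eV

For conductor Q (φ₂ = 3.85 eV):
KE₂ = E - φ₂ = 5.4284 - 3.85 = 1.5784 eV

Difference:
ΔKE = KE₁ - KE₂ = 2.0884 - 1.5784 = 0.5100 eV

Note: The difference equals the difference in work functions: 3.85 - 3.34 = 0.51 eV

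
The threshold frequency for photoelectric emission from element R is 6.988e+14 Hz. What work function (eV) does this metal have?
2.89 eV

At the threshold frequency, photon energy equals work function:
φ = hf₀

Calculating:
φ = (6.626×10⁻³⁴ J·s)(6.988e+14 Hz)
φ = 2.89 eV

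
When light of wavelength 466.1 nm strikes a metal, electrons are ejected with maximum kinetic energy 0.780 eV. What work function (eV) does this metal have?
1.88 eV

From Einstein's photoelectric equation: KE_max = hf - φ = hc/λ - φ

Rearranging for φ:
φ = hc/λ - KE_max

Calculate photon energy:
E_photon = hc/λ = 2.6600 eV

Therefore:
φ = 2.6600 - 0.780 = 1.88 eV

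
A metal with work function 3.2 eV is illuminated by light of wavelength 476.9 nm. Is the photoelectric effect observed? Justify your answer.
No

For photoemission, the photon energy must exceed the work function.

Photon energy: E = hc/λ = 2.5998 eV
Work function: φ = 3.2 eV

Since E_photon (2.5998 eV) < φ (3.2 eV), photoemission will NOT occur.
The threshold wavelength is λ₀ = hc/φ = 387.5 nm.
Since 476.9 nm > 387.5 nm, the photons lack sufficient energy.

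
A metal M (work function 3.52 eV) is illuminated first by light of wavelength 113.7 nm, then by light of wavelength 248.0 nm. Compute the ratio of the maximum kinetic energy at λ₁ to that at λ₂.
4.9917

Using Einstein's equation: KE_max = hc/λ - φ

For λ₁ = 113.7 nm:
E₁ = hc/λ₁ = 10.9045 eV
KE₁ = E₁ - φ = 10.9045 - 3.52 = 7.3845 eV

For λ₂ = 248.0 nm:
E₂ = hc/λ₂ = 4.9994 eV
KE₂ = E₂ - φ = 4.9994 - 3.52 = 1.4794 eV

Ratio: KE₁/KE₂ = 7.3845/1.4794 = 4.9917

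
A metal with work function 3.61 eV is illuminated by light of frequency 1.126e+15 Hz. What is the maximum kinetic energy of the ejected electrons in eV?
1.0468 eV

Using Einstein's photoelectric equation: KE_max = hf - φ

First, calculate the photon energy:
E_photon = hf = (6.626×10⁻³⁴ J·s)(1.126e+15 Hz)
E_photon = 4.6568 eV

Then, the maximum kinetic energy:
KE_max = E_photon - φ = 4.6568 eV - 3.61 eV = 1.0468 eV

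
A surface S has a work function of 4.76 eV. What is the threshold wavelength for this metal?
260.47 nm

The threshold wavelength is when the photon energy equals the work function:
hc/λ₀ = φ

Solving for λ₀:
λ₀ = hc/φ = (6.626×10⁻³⁴ J·s)(3×10⁸ m/s) / (4.76 eV × 1.602×10⁻¹⁹ J/eV)
λ₀ = 260.47 nm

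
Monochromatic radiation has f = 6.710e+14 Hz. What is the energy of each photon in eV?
2.7750 eV

Using E = hf:

E = hf = (6.626×10⁻³⁴ J·s)(6.710e+14 Hz)
E = 2.7750 eV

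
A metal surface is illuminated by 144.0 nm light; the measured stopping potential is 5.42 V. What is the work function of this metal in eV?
3.19 eV

The stopping potential gives the maximum kinetic energy: KE_max = eV_s = 5.42 eV

From Einstein's photoelectric equation: KE_max = hc/λ - φ
Rearranging: φ = hc/λ - KE_max

Calculate photon energy:
E_photon = hc/λ = (6.626×10⁻³⁴ J·s)(3×10⁸ m/s) / (144.0×10⁻⁹ m) = 8.6100 eV

Therefore:
φ = 8.6100 - 5.42 = 3.19 eV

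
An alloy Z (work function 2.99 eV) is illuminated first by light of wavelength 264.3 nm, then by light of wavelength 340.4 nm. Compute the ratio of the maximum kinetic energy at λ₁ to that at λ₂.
2.6077

Using Einstein's equation: KE_max = hc/λ - φ

For λ₁ = 264.3 nm:
E₁ = hc/λ₁ = 4.6910 eV
KE₁ = E₁ - φ = 4.6910 - 2.99 = 1.7010 eV

For λ₂ = 340.4 nm:
E₂ = hc/λ₂ = 3.6423 eV
KE₂ = E₂ - φ = 3.6423 - 2.99 = 0.6523 eV

Ratio: KE₁/KE₂ = 1.7010/0.6523 = 2.6077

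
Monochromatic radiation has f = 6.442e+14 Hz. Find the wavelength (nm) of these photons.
465.37 nm

Using the wave equation: c = fλ

Solving for wavelength:
λ = c/f = (3×10⁸ m/s) / (6.442e+14 Hz)
λ = 465.37 nm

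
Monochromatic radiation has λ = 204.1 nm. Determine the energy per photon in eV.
6.0747 eV

Using E = hf = hc/λ:

E = hc/λ = (6.626×10⁻³⁴ J·s)(3×10⁸ m/s) / (204.1×10⁻⁹ m)
E = 6.0747 eV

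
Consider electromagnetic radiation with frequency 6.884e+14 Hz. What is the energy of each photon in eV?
2.8470 eV

Using E = hf:

E = hf = (6.626×10⁻³⁴ J·s)(6.884e+14 Hz)
E = 2.8470 eV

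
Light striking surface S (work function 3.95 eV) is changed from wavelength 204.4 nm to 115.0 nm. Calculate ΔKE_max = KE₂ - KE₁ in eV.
4.7155 eV

Using Einstein's equation: KE_max = hc/λ - φ

For λ₁ = 204.4 nm:
KE₁ = hc/λ₁ - φ = 6.0658 - 3.95 = 2.1158 eV

For λ₂ = 115.0 nm:
KE₂ = hc/λ₂ - φ = 10.7812 - 3.95 = 6.8312 eV

Change in KE:
ΔKE = KE₂ - KE₁ = 6.8312 - 2.1158 = 4.7155 eV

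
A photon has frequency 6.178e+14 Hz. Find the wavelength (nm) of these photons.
485.26 nm

Using the wave equation: c = fλ

Solving for wavelength:
λ = c/f = (3×10⁸ m/s) / (6.178e+14 Hz)
λ = 485.26 nm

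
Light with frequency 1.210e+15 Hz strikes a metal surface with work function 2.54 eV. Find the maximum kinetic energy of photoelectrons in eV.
2.4642 eV

Using Einstein's photoelectric equation: KE_max = hf - φ

First, calculate the photon energy:
E_photon = hf = (6.626×10⁻³⁴ J·s)(1.210e+15 Hz)
E_photon = 5.0042 eV

Then, the maximum kinetic energy:
KE_max = E_photon - φ = 5.0042 eV - 2.54 eV = 2.4642 eV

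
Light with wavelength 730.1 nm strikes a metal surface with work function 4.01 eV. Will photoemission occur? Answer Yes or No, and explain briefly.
No

For photoemission, the photon energy must exceed the work function.

Photon energy: E = hc/λ = 1.6982 eV
Work function: φ = 4.01 eV

Since E_photon (1.6982 eV) < φ (4.01 eV), photoemission will NOT occur.
The threshold wavelength is λ₀ = hc/φ = 309.2 nm.
Since 730.1 nm > 309.2 nm, the photons lack sufficient energy.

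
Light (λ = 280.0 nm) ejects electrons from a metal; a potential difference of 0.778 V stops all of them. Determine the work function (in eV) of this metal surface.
3.65 eV

The stopping potential gives the maximum kinetic energy: KE_max = eV_s = 0.778 eV

From Einstein's photoelectric equation: KE_max = hc/λ - φ
Rearranging: φ = hc/λ - KE_max

Calculate photon energy:
E_photon = hc/λ = (6.626×10⁻³⁴ J·s)(3×10⁸ m/s) / (280.0×10⁻⁹ m) = 4.4280 eV

Therefore:
φ = 4.4280 - 0.778 = 3.65 eV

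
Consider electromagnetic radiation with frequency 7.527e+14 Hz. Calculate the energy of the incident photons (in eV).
3.1129 eV

Using E = hf:

E = hf = (6.626×10⁻³⁴ J·s)(7.527e+14 Hz)
E = 3.1129 eV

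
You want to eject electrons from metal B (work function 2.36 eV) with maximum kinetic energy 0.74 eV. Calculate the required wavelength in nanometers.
399.95 nm

From Einstein's equation: KE_max = hc/λ - φ

Rearranging for λ:
hc/λ = KE_max + φ
λ = hc/(KE_max + φ)

Required photon energy:
E_photon = KE_max + φ = 0.74 + 2.36 = 3.10 eV

Required wavelength:
λ = hc/E_photon = (6.626×10⁻³⁴)(3×10⁸) / (3.10 × 1.602×10⁻¹⁹)
λ = 399.95 nm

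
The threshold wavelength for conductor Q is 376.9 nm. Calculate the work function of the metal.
3.29 eV

At the threshold wavelength, photon energy equals work function:
φ = hc/λ₀

Calculating:
φ = (6.626×10⁻³⁴ J·s)(3×10⁸ m/s) / (376.9×10⁻⁹ m)
φ = 3.29 eV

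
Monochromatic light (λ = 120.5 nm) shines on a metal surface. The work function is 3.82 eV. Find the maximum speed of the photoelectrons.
1.5085e+06 m/s

First, find the maximum kinetic energy:
E_photon = hc/λ = 10.2891 eV
KE_max = E_photon - φ = 10.2891 - 3.82 = 6.4691 eV

Convert to Joules: KE_max = 6.4691 × 1.602×10⁻¹⁹ J = 1.0365e-18 J

Then use KE = ½mv² to find velocity:
v = √(2·KE/m) = √(2 × 1.0365e-18 J / 9.109e-31 kg)
v = 1.5085e+06 m/s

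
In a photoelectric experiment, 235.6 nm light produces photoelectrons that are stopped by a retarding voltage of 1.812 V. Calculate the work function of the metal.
3.45 eV

The stopping potential gives the maximum kinetic energy: KE_max = eV_s = 1.812 eV

From Einstein's photoelectric equation: KE_max = hc/λ - φ
Rearranging: φ = hc/λ - KE_max

Calculate photon energy:
E_photon = hc/λ = (6.626×10⁻³⁴ J·s)(3×10⁸ m/s) / (235.6×10⁻⁹ m) = 5.2625 eV

Therefore:
φ = 5.2625 - 1.812 = 3.45 eV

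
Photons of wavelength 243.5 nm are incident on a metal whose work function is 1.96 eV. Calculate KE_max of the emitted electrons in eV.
3.1318 eV

Using Einstein's photoelectric equation: KE_max = hf - φ = hc/λ - φ

First, calculate the photon energy:
E_photon = hc/λ = (6.626×10⁻³⁴ J·s)(3×10⁸ m/s) / (243.5×10⁻⁹ m)
E_photon = 5.0918 eV

Then, the maximum kinetic energy:
KE_max = E_photon - φ = 5.0918 eV - 1.96 eV = 3.1318 eV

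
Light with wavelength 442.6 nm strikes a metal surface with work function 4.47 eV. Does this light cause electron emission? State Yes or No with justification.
No

For photoemission, the photon energy must exceed the work function.

Photon energy: E = hc/λ = 2.8013 eV
Work function: φ = 4.47 eV

Since E_photon (2.8013 eV) < φ (4.47 eV), photoemission will NOT occur.
The threshold wavelength is λ₀ = hc/φ = 277.4 nm.
Since 442.6 nm > 277.4 nm, the photons lack sufficient energy.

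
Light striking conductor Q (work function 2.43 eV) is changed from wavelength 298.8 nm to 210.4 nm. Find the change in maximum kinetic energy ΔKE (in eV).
1.7434 eV

Using Einstein's equation: KE_max = hc/λ - φ

For λ₁ = 298.8 nm:
KE₁ = hc/λ₁ - φ = 4.1494 - 2.43 = 1.7194 eV

For λ₂ = 210.4 nm:
KE₂ = hc/λ₂ - φ = 5.8928 - 2.43 = 3.4628 eV

Change in KE:
ΔKE = KE₂ - KE₁ = 3.4628 - 1.7194 = 1.7434 eV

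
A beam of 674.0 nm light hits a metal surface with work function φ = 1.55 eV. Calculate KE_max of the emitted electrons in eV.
0.2895 eV

Using Einstein's photoelectric equation: KE_max = hf - φ = hc/λ - φ

First, calculate the photon energy:
E_photon = hc/λ = (6.626×10⁻³⁴ J·s)(3×10⁸ m/s) / (674.0×10⁻⁹ m)
E_photon = 1.8395 eV

Then, the maximum kinetic energy:
KE_max = E_photon - φ = 1.8395 eV - 1.55 eV = 0.2895 eV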